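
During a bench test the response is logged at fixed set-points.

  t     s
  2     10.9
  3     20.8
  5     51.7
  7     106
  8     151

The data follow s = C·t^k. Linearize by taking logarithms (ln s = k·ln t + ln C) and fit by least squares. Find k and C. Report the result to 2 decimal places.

With ln sᵢ as the transformed response and ln tᵢ as the regressor:
XᵀX = [[12.3883, 7.4265]; [7.4265, 5]], rhs = [30.8477, 19.0499]ᵀ  (here Σln t = 7.4265, Σ(ln t)² = 12.3883, Σln s = 19.0499, Σln t·ln s = 30.8477).
Slope k = (n·Σln t·ln s − Σln t·Σln s)/(n·Σ(ln t)² − (Σln t)²) = (5·30.8477 − 7.4265·19.0499)/6.7880 = 1.88033; ln C = (Σln s − k·Σln t)/n = 1.01711, so C = exp(1.01711) = 2.76519.

k = 1.88, C = 2.77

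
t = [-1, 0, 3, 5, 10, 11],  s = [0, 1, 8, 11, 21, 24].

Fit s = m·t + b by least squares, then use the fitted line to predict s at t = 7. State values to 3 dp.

ŝ = 15.481

Setting ∂/∂m … = 0 gives: 256·m + 28·b = 553;  28·m + 6·b = 65.
Eliminating b: 6·(row 1) − 28·(row 2) gives 752·m = 6·553 − 28·65 = 1498, so m = 749/376.
Then b = (65 − 28·(749/376))/6 = 289/188.
At t = 7: ŝ = (749/376)·(7) + (289/188)·(1) = 5821/376.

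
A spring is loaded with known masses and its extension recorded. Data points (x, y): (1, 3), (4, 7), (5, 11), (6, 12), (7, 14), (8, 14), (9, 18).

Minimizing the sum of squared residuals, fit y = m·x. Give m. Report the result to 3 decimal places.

The normal system MᵀM·[m]ᵀ = Mᵀy is [[272]]·[m]ᵀ = [530]ᵀ.
m = 530/272 = 1.94853.

m = 1.949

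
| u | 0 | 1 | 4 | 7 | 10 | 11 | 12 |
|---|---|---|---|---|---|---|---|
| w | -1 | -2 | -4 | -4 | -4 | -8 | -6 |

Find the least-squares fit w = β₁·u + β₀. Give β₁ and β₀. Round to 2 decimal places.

AᵀA·[β₁, β₀]ᵀ = Aᵀw reads: 431·β₁ + 45·β₀ = -246;  45·β₁ + 7·β₀ = -29.
Δ = 431·7 − 45² = 992.
β₁ = ((-246)·7 − 45·(-29))/992 = -417/992; β₀ = (431·(-29) − 45·(-246))/992 = -1429/992.

β₁ = -0.42, β₀ = -1.44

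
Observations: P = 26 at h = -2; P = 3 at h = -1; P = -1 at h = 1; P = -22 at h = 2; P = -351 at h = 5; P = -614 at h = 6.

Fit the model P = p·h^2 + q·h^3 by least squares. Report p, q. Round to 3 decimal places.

p = 0.685, q = -2.954

Sums needed: Σh^2·h^2 = 1955, Σh^2·h^3 = 10901, Σh^3·h^3 = 62411.
For MᵀP: Σh^2·P = -30861, Σh^3·P = -176887.
Eliminating q: 62411·(row 1) − 10901·(row 2) gives 3181704·p = 62411·(-30861) − 10901·(-176887) = 2179316, so p = 544829/795426.
Then q = ((-176887) − 10901·(544829/795426))/62411 = -2349581/795426.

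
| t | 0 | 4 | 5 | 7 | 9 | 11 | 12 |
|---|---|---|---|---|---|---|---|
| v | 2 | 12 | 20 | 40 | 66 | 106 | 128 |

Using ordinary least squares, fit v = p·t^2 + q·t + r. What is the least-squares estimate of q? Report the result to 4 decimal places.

q = -1.8040

Forming MᵀM = [[45220, 4320, 436]; [4320, 436, 48]; [436, 48, 7]] and Mᵀv = [39256, 3724, 374]ᵀ gives MᵀM·[p, q, r]ᵀ = Mᵀv.
Row-reducing yields p = 5492/5403, q = -3249/1801, r = 13438/5403.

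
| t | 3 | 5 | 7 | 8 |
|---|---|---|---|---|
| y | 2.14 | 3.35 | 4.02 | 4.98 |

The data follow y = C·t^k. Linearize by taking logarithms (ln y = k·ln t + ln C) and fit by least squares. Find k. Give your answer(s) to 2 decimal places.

Let Y = ln y. Fitting Y = k·ln t + ln C by least squares:
Σln t = 6.7334, Σ(ln t)² = 11.9079, Σln y = 4.9665, Σln t·ln y = 8.8273.
Equations: 11.9079·k + 6.7334·ln C = 8.8273;  6.7334·k + 4·ln C = 4.9665.
Solving (det = 2.2928): k = 0.81465, ln C = -0.12972.

k = 0.81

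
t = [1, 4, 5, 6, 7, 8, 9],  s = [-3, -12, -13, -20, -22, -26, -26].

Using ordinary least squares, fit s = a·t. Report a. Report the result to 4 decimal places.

From the data, Σt·t = 272.
Moment sums: Σt·s = -832.
MᵀM·[a]ᵀ = Mᵀs becomes [[272]]·[a]ᵀ = [-832]ᵀ.
Hence a = -832 / 272 ≈ -3.05882.

a = -3.0588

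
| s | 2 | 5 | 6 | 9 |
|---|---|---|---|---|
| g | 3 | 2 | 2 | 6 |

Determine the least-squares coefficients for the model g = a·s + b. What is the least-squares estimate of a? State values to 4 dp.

a = 0.4200

Sums needed: Σs·s = 146, Σs = 22, Σ1 = 4.
For Xᵀg: Σs·g = 82, Σg = 13.
Eliminating b: 4·(row 1) − 22·(row 2) gives 100·a = 4·82 − 22·13 = 42, so a = 21/50.
Then b = (13 − 22·(21/50))/4 = 47/50.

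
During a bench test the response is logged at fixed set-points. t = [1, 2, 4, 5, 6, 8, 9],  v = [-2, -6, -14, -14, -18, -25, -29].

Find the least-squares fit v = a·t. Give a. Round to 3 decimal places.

a = -3.123

Setting ∂/∂a … = 0 gives: 227·a = -709.
(Σt·t = 227, Σt·v = -709.)
Hence a = -709 / 227 ≈ -3.12335.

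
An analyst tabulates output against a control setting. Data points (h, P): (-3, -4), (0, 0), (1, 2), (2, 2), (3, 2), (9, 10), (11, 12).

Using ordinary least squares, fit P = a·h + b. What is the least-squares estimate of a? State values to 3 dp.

Compute the Gram sums: Σh·h = 225, Σh = 23, Σ1 = 7.
And Σh·P = 246, ΣP = 24.
AᵀA·[a, b]ᵀ = AᵀP becomes [[225, 23]; [23, 7]]·[a, b]ᵀ = [246, 24]ᵀ.
Eliminating b: 7·(row 1) − 23·(row 2) gives 1046·a = 7·246 − 23·24 = 1170, so a = 585/523.
Then b = (24 − 23·(585/523))/7 = -129/523.

a = 1.119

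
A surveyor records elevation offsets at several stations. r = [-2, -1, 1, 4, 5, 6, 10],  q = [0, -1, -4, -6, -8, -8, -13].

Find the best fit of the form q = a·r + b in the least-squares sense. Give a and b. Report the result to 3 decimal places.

Sums needed: Σr·r = 183, Σr = 23, Σ1 = 7.
For Xᵀq: Σr·q = -245, Σq = -40.
Eliminating b: 7·(row 1) − 23·(row 2) gives 752·a = 7·(-245) − 23·(-40) = -795, so a = -795/752.
Then b = ((-40) − 23·(-795/752))/7 = -1685/752.

a = -1.057, b = -2.241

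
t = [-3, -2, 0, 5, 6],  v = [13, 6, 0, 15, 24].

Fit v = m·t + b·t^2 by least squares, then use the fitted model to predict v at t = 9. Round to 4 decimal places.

v̂ = 60.2982

AᵀA·[m, b]ᵀ = Aᵀv reads: 74·m + 306·b = 168;  306·m + 2018·b = 1380.
(Σt·t = 74, Σt·t^2 = 306, Σt^2·t^2 = 2018, Σt·v = 168, Σt^2·v = 1380.)
Δ = 74·2018 − 306² = 55696.
m = (168·2018 − 306·1380)/55696 = -10407/6962; b = (74·1380 − 306·168)/55696 = 6339/6962.
At t = 9: v̂ = (-10407/6962)·(9) + (6339/6962)·(81) = 209898/3481.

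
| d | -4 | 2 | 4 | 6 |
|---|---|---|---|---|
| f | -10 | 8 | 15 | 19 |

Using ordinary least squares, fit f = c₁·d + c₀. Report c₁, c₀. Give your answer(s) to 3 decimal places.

c₁ = 2.964, c₀ = 2.071

Sums needed: Σd·d = 72, Σd = 8, Σ1 = 4.
Right-hand side: Σd·f = 230, Σf = 32.
Normal equations: [[72, 8]; [8, 4]]·[c₁, c₀]ᵀ = [230, 32]ᵀ.
Eliminating c₀: 4·(row 1) − 8·(row 2) gives 224·c₁ = 4·230 − 8·32 = 664, so c₁ = 83/28.
Then c₀ = (32 − 8·(83/28))/4 = 29/14.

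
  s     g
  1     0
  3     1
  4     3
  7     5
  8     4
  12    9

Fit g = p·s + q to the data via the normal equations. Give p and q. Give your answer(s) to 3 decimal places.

Sums needed: Σs·s = 283, Σs = 35, Σ1 = 6.
For Aᵀg: Σs·g = 190, Σg = 22.
Normal equations: [[283, 35]; [35, 6]]·[p, q]ᵀ = [190, 22]ᵀ.
Determinant 283·6 − 35² = 473.
p = (190·6 − 35·22)/473 = 370/473; q = (283·22 − 35·190)/473 = -424/473.

p = 0.782, q = -0.896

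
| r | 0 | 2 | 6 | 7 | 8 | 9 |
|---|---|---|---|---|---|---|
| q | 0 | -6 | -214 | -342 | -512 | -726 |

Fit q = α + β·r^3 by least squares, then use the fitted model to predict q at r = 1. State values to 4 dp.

Compute the Gram sums: Σ1 = 6, Σr^3 = 1808, Σr^3·r^3 = 957954.
Right-hand side: Σq = -1800, Σr^3·q = -954976.
det = 6·957954 − 1808² = 2478860.
α = ((-1800)·957954 − 1808·(-954976))/2478860 = 569852/619715; β = (6·(-954976) − 1808·(-1800))/2478860 = -618864/619715.
At r = 1: q̂ = (569852/619715)·(1) + (-618864/619715)·(1) = -49012/619715.

q̂ = -0.0791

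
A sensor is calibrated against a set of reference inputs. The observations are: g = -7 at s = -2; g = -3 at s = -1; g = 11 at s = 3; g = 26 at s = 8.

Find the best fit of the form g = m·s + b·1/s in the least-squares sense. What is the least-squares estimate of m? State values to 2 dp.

m = 3.30

Setting ∂/∂m … = 0 gives: 78·m + 4·b = 258;  4·m + (793/576)·b = 161/12.
Eliminating b: (793/576)·(row 1) − 4·(row 2) gives (8773/96)·m = (793/576)·258 − 4·(161/12) = 9649/32, so m = 28947/8773.
Then b = ((161/12) − 4·(28947/8773))/(793/576) = 1392/8773.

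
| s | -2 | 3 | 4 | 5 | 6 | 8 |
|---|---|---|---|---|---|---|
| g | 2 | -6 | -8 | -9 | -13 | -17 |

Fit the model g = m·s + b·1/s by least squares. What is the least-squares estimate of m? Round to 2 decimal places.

AᵀA·[m, b]ᵀ = Aᵀg reads: 154·m + 6·b = -313;  6·m + (7301/14400)·b = -1331/120.
det = 154·(7301/14400) − 6² = 302977/7200.
m = ((-313)·(7301/14400) − 6·(-1331/120))/(302977/7200) = -1326893/605954; b = (154·(-1331/120) − 6·(-313))/(302977/7200) = 1223160/302977.

m = -2.19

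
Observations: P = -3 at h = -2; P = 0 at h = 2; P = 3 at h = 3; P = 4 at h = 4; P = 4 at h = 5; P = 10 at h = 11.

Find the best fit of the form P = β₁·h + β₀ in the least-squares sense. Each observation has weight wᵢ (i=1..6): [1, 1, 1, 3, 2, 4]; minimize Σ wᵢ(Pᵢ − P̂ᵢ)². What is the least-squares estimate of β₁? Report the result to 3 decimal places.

β₁ = 0.979

Normal-equation sums: Σwᵢ·h·h = 599, Σwᵢ·h = 69, Σwᵢ·1 = 12.
For AᵀWP: Σwᵢ·h·P = 543, Σwᵢ·P = 60.
Determinant 599·12 − 69² = 2427.
β₁ = (543·12 − 69·60)/2427 = 792/809; β₀ = (599·60 − 69·543)/2427 = -509/809.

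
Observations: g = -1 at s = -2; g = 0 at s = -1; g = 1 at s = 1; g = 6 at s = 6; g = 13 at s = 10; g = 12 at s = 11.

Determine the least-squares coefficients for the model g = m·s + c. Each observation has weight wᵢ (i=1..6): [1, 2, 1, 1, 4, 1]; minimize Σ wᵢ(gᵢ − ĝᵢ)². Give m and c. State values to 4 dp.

Entries of MᵀWM: Σwᵢ·s·s = 564, Σwᵢ·s = 54, Σwᵢ·1 = 10.
And Σwᵢ·s·g = 691, Σwᵢ·g = 70.
Normal equations: [[564, 54]; [54, 10]]·[m, c]ᵀ = [691, 70]ᵀ.
det = 564·10 − 54² = 2724.
m = (691·10 − 54·70)/2724 = 1565/1362; c = (564·70 − 54·691)/2724 = 361/454.

m = 1.1490, c = 0.7952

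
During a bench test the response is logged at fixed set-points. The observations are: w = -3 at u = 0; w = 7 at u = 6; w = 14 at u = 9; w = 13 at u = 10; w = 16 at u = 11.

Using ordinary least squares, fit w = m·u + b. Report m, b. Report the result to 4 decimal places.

Entries of XᵀX: Σu·u = 338, Σu = 36, Σ1 = 5.
And Σu·w = 474, Σw = 47.
So XᵀX·[m, b]ᵀ = Xᵀw: [[338, 36]; [36, 5]]·[m, b]ᵀ = [474, 47]ᵀ.
Determinant 338·5 − 36² = 394.
m = (474·5 − 36·47)/394 = 339/197; b = (338·47 − 36·474)/394 = -589/197.

m = 1.7208, b = -2.9898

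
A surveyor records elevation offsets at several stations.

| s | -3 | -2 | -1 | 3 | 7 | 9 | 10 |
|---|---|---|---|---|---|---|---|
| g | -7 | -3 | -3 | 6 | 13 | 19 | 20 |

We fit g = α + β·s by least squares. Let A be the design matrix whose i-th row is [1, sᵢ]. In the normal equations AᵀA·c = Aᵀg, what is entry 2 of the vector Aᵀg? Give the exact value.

510

Entry 2 ↔ basis s, so (Aᵀg)_{2} = Σᵢ (s)·gᵢ = (-3)·(-7) + (-2)·(-3) + (-1)·(-3) + (3)·(6) + (7)·(13) + (9)·(19) + (10)·(20) = 510.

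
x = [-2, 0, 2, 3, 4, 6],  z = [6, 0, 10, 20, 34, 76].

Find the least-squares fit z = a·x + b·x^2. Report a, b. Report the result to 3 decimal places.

Forming MᵀM = [[69, 307]; [307, 1665]] and Mᵀz = [660, 3524]ᵀ gives MᵀM·[a, b]ᵀ = Mᵀz.
Δ = 69·1665 − 307² = 20636.
a = (660·1665 − 307·3524)/20636 = 4258/5159; b = (69·3524 − 307·660)/20636 = 10134/5159.

a = 0.825, b = 1.964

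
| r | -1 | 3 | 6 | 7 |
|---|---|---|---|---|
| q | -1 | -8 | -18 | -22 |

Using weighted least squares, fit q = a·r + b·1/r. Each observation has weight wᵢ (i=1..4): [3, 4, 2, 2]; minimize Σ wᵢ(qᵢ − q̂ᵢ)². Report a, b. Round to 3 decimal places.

Setting ∂/∂a … = 0 gives: 209·a + 11·b = -617;  11·a + (347/98)·b = -419/21.
Δ = 209·(347/98) − 11² = 60665/98.
a = ((-617)·(347/98) − 11·(-419/21))/(60665/98) = -577771/181995; b = (209·(-419/21) − 11·(-617))/(60665/98) = 69944/16545.

a = -3.175, b = 4.228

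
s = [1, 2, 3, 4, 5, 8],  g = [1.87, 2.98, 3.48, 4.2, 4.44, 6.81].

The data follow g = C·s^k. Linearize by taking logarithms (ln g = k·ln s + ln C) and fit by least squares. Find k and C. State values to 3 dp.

With ln gᵢ as the transformed response and ln sᵢ as the regressor:
XᵀX = [[10.5236, 6.8669]; [6.8669, 6]], rhs = [10.5046, 7.8090]ᵀ  (here Σln s = 6.8669, Σ(ln s)² = 10.5236, Σln g = 7.8090, Σln s·ln g = 10.5046).
Δ = 10.5236·6 − (6.8669)² = 15.9867; k = (10.5046·6 − 6.8669·7.8090)/15.9867 = 0.58822, ln C = (10.5236·7.8090 − 6.8669·10.5046)/15.9867 = 0.62830, so C = exp(0.62830) = 1.87442.

k = 0.588, C = 1.874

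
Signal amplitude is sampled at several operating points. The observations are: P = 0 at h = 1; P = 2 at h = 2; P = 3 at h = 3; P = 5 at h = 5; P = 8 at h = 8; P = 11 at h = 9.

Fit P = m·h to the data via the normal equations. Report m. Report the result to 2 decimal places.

Normal-equation sums: Σh·h = 184.
And Σh·P = 201.
AᵀA·[m]ᵀ = AᵀP becomes [[184]]·[m]ᵀ = [201]ᵀ.
Hence m = 201 / 184 ≈ 1.09239.

m = 1.09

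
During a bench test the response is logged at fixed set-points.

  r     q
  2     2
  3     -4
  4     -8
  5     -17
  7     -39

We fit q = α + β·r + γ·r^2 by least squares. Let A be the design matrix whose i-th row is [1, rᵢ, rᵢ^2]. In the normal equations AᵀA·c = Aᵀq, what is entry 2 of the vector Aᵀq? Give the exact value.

-398

Entry 2 ↔ basis r, so (Aᵀq)_{2} = Σᵢ (r)·qᵢ = (2)·(2) + (3)·(-4) + (4)·(-8) + (5)·(-17) + (7)·(-39) = -398.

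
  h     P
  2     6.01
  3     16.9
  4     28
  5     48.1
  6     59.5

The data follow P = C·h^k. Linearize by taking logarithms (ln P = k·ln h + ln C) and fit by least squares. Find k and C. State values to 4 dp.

Taking logs, ln P = k·ln h + ln C, so regress ln P on ln h.
Σln h = 6.5793, Σ(ln h)² = 9.4099, Σln P = 15.9122, Σln h·ln P = 22.5235.
Equations: 9.4099·k + 6.5793·ln C = 22.5235;  6.5793·k + 5·ln C = 15.9122.
Slope k = (n·Σln h·ln P − Σln h·Σln P)/(n·Σ(ln h)² − (Σln h)²) = (5·22.5235 − 6.5793·15.9122)/3.7630 = 2.10666; ln C = (Σln P − k·Σln h)/n = 0.41039, so C = exp(0.41039) = 1.50741.

k = 2.1067, C = 1.5074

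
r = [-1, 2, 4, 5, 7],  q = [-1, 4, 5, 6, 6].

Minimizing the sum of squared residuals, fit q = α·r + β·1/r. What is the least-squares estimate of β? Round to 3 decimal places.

β = 0.893

Normal-equation sums: Σr·r = 95, Σr·1/r = 5, Σ1/r·1/r = 26909/19600.
And Σr·q = 101, Σ1/r·q = 883/140.
So MᵀM·[α, β]ᵀ = Mᵀq: [[95, 5]; [5, 26909/19600]]·[α, β]ᵀ = [101, 883/140]ᵀ.
Eliminating β: (26909/19600)·(row 1) − 5·(row 2) gives (413271/3920)·α = (26909/19600)·101 − 5·(883/140) = 2099709/19600, so α = 233301/229595.
Then β = ((883/140) − 5·(233301/229595))/(26909/19600) = 41020/45919.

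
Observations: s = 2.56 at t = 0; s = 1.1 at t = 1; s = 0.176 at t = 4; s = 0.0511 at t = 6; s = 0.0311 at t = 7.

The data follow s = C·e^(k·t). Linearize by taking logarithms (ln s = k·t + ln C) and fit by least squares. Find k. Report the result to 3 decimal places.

k = -0.625

Let Y = ln s. Fitting Y = k·t + ln C by least squares:
XᵀX = [[102.0000, 18.0000]; [18.0000, 5]], rhs = [-48.9914, -7.1465]ᵀ  (here Σt = 18.0000, Σ(t)² = 102.0000, Σln s = -7.1465, Σt·ln s = -48.9914).
Solving (det = 186.0000): k = -0.62538, ln C = 0.82207.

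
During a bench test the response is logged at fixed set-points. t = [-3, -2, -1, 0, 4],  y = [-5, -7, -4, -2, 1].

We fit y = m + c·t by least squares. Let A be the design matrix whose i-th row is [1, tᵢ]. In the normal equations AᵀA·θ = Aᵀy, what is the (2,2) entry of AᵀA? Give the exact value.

30

Row 2 ↔ basis t, column 2 ↔ basis t, so (AᵀA)_{2,2} = Σᵢ (t)·(t) = (-3)·(-3) + (-2)·(-2) + (-1)·(-1) + (0)·(0) + (4)·(4) = 30.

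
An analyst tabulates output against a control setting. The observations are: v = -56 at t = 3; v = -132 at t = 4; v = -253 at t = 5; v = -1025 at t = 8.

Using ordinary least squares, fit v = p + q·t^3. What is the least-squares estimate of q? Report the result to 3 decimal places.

q = -1.996

The normal system MᵀM·[p, q]ᵀ = Mᵀv is [[4, 728]; [728, 282594]]·[p, q]ᵀ = [-1466, -566385]ᵀ.
Determinant 4·282594 − 728² = 600392.
p = ((-1466)·282594 − 728·(-566385))/600392 = -37587/11546; q = (4·(-566385) − 728·(-1466))/600392 = -299573/150098.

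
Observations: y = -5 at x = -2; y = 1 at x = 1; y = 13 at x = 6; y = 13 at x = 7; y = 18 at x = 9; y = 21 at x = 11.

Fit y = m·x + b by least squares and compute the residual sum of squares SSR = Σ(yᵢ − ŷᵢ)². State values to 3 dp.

SSR = 3.294

Setting ∂/∂m … = 0 gives: 292·m + 32·b = 573;  32·m + 6·b = 61.
(Σx·x = 292, Σx = 32, Σ1 = 6, Σx·y = 573, Σy = 61.)
Δ = 292·6 − 32² = 728.
m = (573·6 − 32·61)/728 = 743/364; b = (292·61 − 32·573)/728 = -131/182.
Residuals: -18/91, -9/28, 134/91, -207/364, 127/364, -267/364; SSR = 1199/364.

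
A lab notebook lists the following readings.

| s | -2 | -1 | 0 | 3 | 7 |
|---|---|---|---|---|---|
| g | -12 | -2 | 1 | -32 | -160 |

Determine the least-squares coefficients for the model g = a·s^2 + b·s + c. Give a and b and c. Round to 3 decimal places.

Compute the Gram sums: Σs^2·s^2 = 2499, Σs^2·s = 361, Σs^2 = 63, Σs·s = 63, Σs = 7, Σ1 = 5.
Right-hand side: Σs^2·g = -8178, Σs·g = -1190, Σg = -205.
Inverting the 3×3 Gram matrix, [a, b, c]ᵀ = [-128289/40742, -33699/40742, -3401/20371]ᵀ.

a = -3.149, b = -0.827, c = -0.167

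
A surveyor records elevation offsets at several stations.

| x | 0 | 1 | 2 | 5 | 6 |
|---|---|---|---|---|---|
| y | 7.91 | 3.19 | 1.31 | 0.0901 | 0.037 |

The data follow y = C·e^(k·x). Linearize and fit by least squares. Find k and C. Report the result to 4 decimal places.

k = -0.8933, C = 7.8465

With ln yᵢ as the transformed response and xᵢ as the regressor:
Over the data: Σx = 14.0000, Σ(x)² = 66.0000, Σln y = -2.2055, Σx·ln y = -30.1151.
Normal system: [[66.0000, 14.0000]; [14.0000, 5]]·[k, ln C]ᵀ = [-30.1151, -2.2055]ᵀ.
Solving (det = 134.0000): k = -0.89327, ln C = 2.06007, so C = exp(2.06007) = 7.84649.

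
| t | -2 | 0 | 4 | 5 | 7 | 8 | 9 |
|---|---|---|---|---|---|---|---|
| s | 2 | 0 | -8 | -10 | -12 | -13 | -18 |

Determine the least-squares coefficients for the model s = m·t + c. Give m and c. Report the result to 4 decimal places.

Normal-equation sums: Σt·t = 239, Σt = 31, Σ1 = 7.
Moment sums: Σt·s = -436, Σs = -59.
Δ = 239·7 − 31² = 712.
m = ((-436)·7 − 31·(-59))/712 = -1223/712; c = (239·(-59) − 31·(-436))/712 = -585/712.

m = -1.7177, c = -0.8216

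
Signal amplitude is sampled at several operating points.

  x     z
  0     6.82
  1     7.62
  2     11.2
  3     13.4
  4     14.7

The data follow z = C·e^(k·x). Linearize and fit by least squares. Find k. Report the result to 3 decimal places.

Linearized form: ln z = k·x + ln C. From the 5 transformed points,
Σx = 10.0000, Σ(x)² = 30.0000, Σln z = 11.6497, Σx·ln z = 25.3998.
Equations: 30.0000·k + 10.0000·ln C = 25.3998;  10.0000·k + 5·ln C = 11.6497.
Δ = 30.0000·5 − (10.0000)² = 50.0000; k = (25.3998·5 − 10.0000·11.6497)/50.0000 = 0.21005, ln C = (30.0000·11.6497 − 10.0000·25.3998)/50.0000 = 1.90984.

k = 0.210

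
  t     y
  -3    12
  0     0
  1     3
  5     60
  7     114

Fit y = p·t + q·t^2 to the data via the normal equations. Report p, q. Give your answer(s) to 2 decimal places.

Setting ∂/∂p … = 0 gives: 84·p + 442·q = 1065;  442·p + 3108·q = 7197.
(Σt·t = 84, Σt·t^2 = 442, Σt^2·t^2 = 3108, Σt·y = 1065, Σt^2·y = 7197.)
Determinant 84·3108 − 442² = 65708.
p = (1065·3108 − 442·7197)/65708 = 64473/32854; q = (84·7197 − 442·1065)/65708 = 66909/32854.

p = 1.96, q = 2.04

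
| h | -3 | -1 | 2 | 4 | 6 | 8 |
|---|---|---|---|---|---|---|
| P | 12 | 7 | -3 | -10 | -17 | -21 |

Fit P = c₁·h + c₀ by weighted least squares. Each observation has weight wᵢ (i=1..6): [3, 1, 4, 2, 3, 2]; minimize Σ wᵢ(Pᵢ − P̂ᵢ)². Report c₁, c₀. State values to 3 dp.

Normal-equation sums: Σwᵢ·h·h = 312, Σwᵢ·h = 40, Σwᵢ·1 = 15.
Moment sums: Σwᵢ·h·P = -861, Σwᵢ·P = -82.
So XᵀWX·[c₁, c₀]ᵀ = XᵀWP: [[312, 40]; [40, 15]]·[c₁, c₀]ᵀ = [-861, -82]ᵀ.
Eliminating c₀: 15·(row 1) − 40·(row 2) gives 3080·c₁ = 15·(-861) − 40·(-82) = -9635, so c₁ = -1927/616.
Then c₀ = ((-82) − 40·(-1927/616))/15 = 1107/385.

c₁ = -3.128, c₀ = 2.875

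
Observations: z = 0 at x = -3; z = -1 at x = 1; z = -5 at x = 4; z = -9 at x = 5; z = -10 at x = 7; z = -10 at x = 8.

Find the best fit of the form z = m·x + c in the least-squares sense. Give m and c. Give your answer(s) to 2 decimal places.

Entries of AᵀA: Σx·x = 164, Σx = 22, Σ1 = 6.
Right-hand side: Σx·z = -216, Σz = -35.
Normal equations: [[164, 22]; [22, 6]]·[m, c]ᵀ = [-216, -35]ᵀ.
Eliminating c: 6·(row 1) − 22·(row 2) gives 500·m = 6·(-216) − 22·(-35) = -526, so m = -263/250.
Then c = ((-35) − 22·(-263/250))/6 = -247/125.

m = -1.05, c = -1.98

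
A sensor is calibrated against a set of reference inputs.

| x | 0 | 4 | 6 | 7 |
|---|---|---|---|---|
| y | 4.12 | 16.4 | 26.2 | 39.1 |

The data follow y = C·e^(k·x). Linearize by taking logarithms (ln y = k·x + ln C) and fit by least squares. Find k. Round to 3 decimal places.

Taking logs, ln y = k·x + ln C, so regress ln y on x.
Σx = 17.0000, Σ(x)² = 101.0000, Σln y = 11.1450, Σx·ln y = 56.4465.
Normal system: [[101.0000, 17.0000]; [17.0000, 4]]·[k, ln C]ᵀ = [56.4465, 11.1450]ᵀ.
Δ = 101.0000·4 − (17.0000)² = 115.0000; k = (56.4465·4 − 17.0000·11.1450)/115.0000 = 0.31583, ln C = (101.0000·11.1450 − 17.0000·56.4465)/115.0000 = 1.44396.

k = 0.316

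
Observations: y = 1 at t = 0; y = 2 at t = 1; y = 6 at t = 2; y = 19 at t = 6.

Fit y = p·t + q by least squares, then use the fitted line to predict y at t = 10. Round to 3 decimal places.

The normal equations are: 41·p + 9·q = 128;  9·p + 4·q = 28.
(Σt·t = 41, Σt = 9, Σ1 = 4, Σt·y = 128, Σy = 28.)
Δ = 41·4 − 9² = 83.
p = (128·4 − 9·28)/83 = 260/83; q = (41·28 − 9·128)/83 = -4/83.
At t = 10: ŷ = (260/83)·(10) + (-4/83)·(1) = 2596/83.

ŷ = 31.277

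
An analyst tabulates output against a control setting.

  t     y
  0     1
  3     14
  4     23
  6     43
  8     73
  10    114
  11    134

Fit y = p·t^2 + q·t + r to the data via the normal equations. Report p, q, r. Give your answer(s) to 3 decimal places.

Sums needed: Σt^2·t^2 = 30370, Σt^2·t = 3150, Σt^2 = 346, Σt·t = 346, Σt = 42, Σ1 = 7.
Moment sums: Σt^2·y = 34328, Σt·y = 3590, Σy = 402.
XᵀX·[p, q, r]ᵀ = Xᵀy becomes [[30370, 3150, 346]; [3150, 346, 42]; [346, 42, 7]]·[p, q, r]ᵀ = [34328, 3590, 402]ᵀ.
Row-reducing yields p = 164243/163956, q = 59373/54652, r = 4399/3153.

p = 1.002, q = 1.086, r = 1.395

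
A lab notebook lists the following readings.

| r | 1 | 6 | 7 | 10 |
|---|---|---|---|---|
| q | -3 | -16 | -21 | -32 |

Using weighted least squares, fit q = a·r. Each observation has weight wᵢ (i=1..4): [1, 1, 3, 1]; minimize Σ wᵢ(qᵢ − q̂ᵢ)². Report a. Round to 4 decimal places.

a = -3.0282

Forming MᵀWM = [[284]] and MᵀWq = [-860]ᵀ gives MᵀWM·[a]ᵀ = MᵀWq.
Hence a = -860 / 284 ≈ -3.02817.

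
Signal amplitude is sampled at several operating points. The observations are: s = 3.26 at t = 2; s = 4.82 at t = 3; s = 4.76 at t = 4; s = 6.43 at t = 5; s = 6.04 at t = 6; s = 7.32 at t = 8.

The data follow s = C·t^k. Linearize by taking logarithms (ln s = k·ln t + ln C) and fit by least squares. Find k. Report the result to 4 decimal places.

k = 0.5543

With ln sᵢ as the transformed response and ln tᵢ as the regressor:
Sums: Σln t = 8.6587, Σ(ln t)² = 13.7340, Σln s = 9.9647, Σln t·ln s = 15.0667.
Normal system: [[13.7340, 8.6587]; [8.6587, 6]]·[k, ln C]ᵀ = [15.0667, 9.9647]ᵀ.
Solving (det = 7.4309): k = 0.55427, ln C = 0.86091.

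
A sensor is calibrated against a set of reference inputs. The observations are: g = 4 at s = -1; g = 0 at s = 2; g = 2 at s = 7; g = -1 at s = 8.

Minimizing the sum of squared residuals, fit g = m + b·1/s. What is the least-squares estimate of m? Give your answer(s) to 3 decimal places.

m = 1.088

Normal-equation sums: Σ1 = 4, Σ1/s = -13/56, Σ1/s·1/s = 4033/3136.
For Mᵀg: Σg = 5, Σ1/s·g = -215/56.
MᵀM·[m, b]ᵀ = Mᵀg becomes [[4, -13/56]; [-13/56, 4033/3136]]·[m, b]ᵀ = [5, -215/56]ᵀ.
Δ = 4·(4033/3136) − (-13/56)² = 15963/3136.
m = (5·(4033/3136) − (-13/56)·(-215/56))/(15963/3136) = 5790/5321; b = (4·(-215/56) − (-13/56)·5)/(15963/3136) = -14840/5321.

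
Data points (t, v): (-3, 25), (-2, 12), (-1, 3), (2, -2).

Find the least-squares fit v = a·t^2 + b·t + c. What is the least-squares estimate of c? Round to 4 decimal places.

Normal-equation sums: Σt^2·t^2 = 114, Σt^2·t = -28, Σt^2 = 18, Σt·t = 18, Σt = -4, Σ1 = 4.
Moment sums: Σt^2·v = 268, Σt·v = -106, Σv = 38.
Normal equations: [[114, -28, 18]; [-28, 18, -4]; [18, -4, 4]]·[a, b, c]ᵀ = [268, -106, 38]ᵀ.
Inverting the 3×3 Gram matrix, [a, b, c]ᵀ = [339/181, -637/181, -443/181]ᵀ.

c = -2.4475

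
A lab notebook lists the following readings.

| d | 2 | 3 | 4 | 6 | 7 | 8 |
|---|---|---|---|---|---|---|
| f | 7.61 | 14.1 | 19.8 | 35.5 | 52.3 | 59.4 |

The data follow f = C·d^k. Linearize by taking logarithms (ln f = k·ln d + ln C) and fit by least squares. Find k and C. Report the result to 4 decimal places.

Let Y = ln f. Fitting Y = k·ln d + ln C by least squares:
AᵀA = [[14.9303, 8.9952]; [8.9952, 6]], rhs = [31.0416, 19.2721]ᵀ  (here Σln d = 8.9952, Σ(ln d)² = 14.9303, Σln f = 19.2721, Σln d·ln f = 31.0416).
Solving (det = 8.6686): k = 1.48740, ln C = 0.98212, so C = exp(0.98212) = 2.67011.

k = 1.4874, C = 2.6701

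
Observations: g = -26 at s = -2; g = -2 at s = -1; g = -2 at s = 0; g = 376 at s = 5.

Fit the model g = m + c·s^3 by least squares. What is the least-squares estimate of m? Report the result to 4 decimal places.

m = -0.9658

From the data, Σ1 = 4, Σs^3 = 116, Σs^3·s^3 = 15690.
And Σg = 346, Σs^3·g = 47210.
Δ = 4·15690 − 116² = 49304.
m = (346·15690 − 116·47210)/49304 = -11905/12326; c = (4·47210 − 116·346)/49304 = 18588/6163.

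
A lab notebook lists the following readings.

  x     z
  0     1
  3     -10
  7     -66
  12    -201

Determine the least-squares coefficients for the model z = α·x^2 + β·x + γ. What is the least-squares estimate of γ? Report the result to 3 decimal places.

γ = 1.067

MᵀM·[α, β, γ]ᵀ = Mᵀz reads: 23218·α + 2098·β + 202·γ = -32268;  2098·α + 202·β + 22·γ = -2904;  202·α + 22·β + 4·γ = -276.
Row-reducing yields α = -3243/2228, β = 1393/2228, γ = 1189/1114.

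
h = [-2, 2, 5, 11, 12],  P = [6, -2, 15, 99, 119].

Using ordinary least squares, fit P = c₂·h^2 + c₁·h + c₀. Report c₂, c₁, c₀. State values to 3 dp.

c₂ = 0.983, c₁ = -1.707, c₀ = -1.643

From the data, Σh^2·h^2 = 36034, Σh^2·h = 3184, Σh^2 = 298, Σh·h = 298, Σh = 28, Σ1 = 5.
For AᵀP: Σh^2·P = 29506, Σh·P = 2576, ΣP = 237.
Solving the 3×3 system (Gaussian elimination) gives c₂ = 349484/355431, c₁ = -606770/355431, c₀ = -194635/118477.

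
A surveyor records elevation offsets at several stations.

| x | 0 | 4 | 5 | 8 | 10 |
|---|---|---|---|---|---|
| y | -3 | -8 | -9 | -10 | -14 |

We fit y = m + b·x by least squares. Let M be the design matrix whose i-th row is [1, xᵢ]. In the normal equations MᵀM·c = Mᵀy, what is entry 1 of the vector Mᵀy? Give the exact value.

-44

Entry 1 ↔ basis 1, so (Mᵀy)_{1} = Σᵢ yᵢ = (1)·(-3) + (1)·(-8) + (1)·(-9) + (1)·(-10) + (1)·(-14) = -44.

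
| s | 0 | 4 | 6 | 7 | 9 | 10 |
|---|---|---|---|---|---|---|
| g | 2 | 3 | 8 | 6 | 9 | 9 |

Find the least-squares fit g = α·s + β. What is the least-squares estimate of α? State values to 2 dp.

Compute the Gram sums: Σs·s = 282, Σs = 36, Σ1 = 6.
Right-hand side: Σs·g = 273, Σg = 37.
So MᵀM·[α, β]ᵀ = Mᵀg: [[282, 36]; [36, 6]]·[α, β]ᵀ = [273, 37]ᵀ.
Eliminating β: 6·(row 1) − 36·(row 2) gives 396·α = 6·273 − 36·37 = 306, so α = 17/22.
Then β = (37 − 36·(17/22))/6 = 101/66.

α = 0.77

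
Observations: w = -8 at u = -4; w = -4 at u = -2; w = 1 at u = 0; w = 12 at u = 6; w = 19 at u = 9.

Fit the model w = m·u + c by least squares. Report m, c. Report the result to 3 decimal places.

m = 2.045, c = 0.320

Setting ∂/∂m … = 0 gives: 137·m + 9·c = 283;  9·m + 5·c = 20.
det = 137·5 − 9² = 604.
m = (283·5 − 9·20)/604 = 1235/604; c = (137·20 − 9·283)/604 = 193/604.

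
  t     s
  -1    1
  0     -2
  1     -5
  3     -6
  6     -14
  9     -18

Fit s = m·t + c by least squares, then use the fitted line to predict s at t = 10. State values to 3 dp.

ŝ = -20.387

Entries of AᵀA: Σt·t = 128, Σt = 18, Σ1 = 6.
And Σt·s = -270, Σs = -44.
AᵀA·[m, c]ᵀ = Aᵀs becomes [[128, 18]; [18, 6]]·[m, c]ᵀ = [-270, -44]ᵀ.
Δ = 128·6 − 18² = 444.
m = ((-270)·6 − 18·(-44))/444 = -69/37; c = (128·(-44) − 18·(-270))/444 = -193/111.
At t = 10: ŝ = (-69/37)·(10) + (-193/111)·(1) = -2263/111.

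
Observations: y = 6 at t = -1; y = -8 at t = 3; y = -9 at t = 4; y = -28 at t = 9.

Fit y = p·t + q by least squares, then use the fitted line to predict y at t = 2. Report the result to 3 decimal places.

The normal equations are: 107·p + 15·q = -318;  15·p + 4·q = -39.
(Σt·t = 107, Σt = 15, Σ1 = 4, Σt·y = -318, Σy = -39.)
Eliminating q: 4·(row 1) − 15·(row 2) gives 203·p = 4·(-318) − 15·(-39) = -687, so p = -687/203.
Then q = ((-39) − 15·(-687/203))/4 = 597/203.
At t = 2: ŷ = (-687/203)·(2) + (597/203)·(1) = -111/29.

ŷ = -3.828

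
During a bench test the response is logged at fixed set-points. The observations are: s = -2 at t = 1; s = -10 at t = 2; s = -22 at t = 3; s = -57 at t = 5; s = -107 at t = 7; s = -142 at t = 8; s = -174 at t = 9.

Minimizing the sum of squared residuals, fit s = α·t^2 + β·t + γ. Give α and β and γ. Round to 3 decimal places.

The normal equations are: 13781·α + 1745·β + 233·γ = -30090;  1745·α + 233·β + 35·γ = -3824;  233·α + 35·β + 7·γ = -514.
(Σt^2·t^2 = 13781, Σt^2·t = 1745, Σt^2 = 233, Σt·t = 233, Σt = 35, Σ1 = 7, Σt^2·s = -30090, Σt·s = -3824, Σs = -514.)
Inverting the 3×3 Gram matrix, [α, β, γ]ᵀ = [-1544/789, -46943/22881, 14999/7627]ᵀ.

α = -1.957, β = -2.052, γ = 1.967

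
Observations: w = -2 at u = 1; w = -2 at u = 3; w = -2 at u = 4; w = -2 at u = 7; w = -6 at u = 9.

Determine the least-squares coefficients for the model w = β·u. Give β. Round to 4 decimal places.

β = -0.5385

Normal-equation sums: Σu·u = 156.
Moment sums: Σu·w = -84.
So MᵀM·[β]ᵀ = Mᵀw: [[156]]·[β]ᵀ = [-84]ᵀ.
Hence β = -84 / 156 ≈ -0.538462.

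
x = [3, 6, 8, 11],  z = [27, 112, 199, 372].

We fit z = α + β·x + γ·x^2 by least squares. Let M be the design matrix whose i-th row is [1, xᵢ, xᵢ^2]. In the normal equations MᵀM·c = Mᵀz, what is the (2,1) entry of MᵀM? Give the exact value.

Row 2 ↔ basis x, column 1 ↔ basis 1, so (MᵀM)_{2,1} = Σᵢ x = (3)·(1) + (6)·(1) + (8)·(1) + (11)·(1) = 28.

28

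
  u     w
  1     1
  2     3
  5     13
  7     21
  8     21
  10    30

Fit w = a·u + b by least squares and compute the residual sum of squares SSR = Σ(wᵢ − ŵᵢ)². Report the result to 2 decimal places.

Normal-equation sums: Σu·u = 243, Σu = 33, Σ1 = 6.
And Σu·w = 687, Σw = 89.
det = 243·6 − 33² = 369.
a = (687·6 − 33·89)/369 = 395/123; b = (243·89 − 33·687)/369 = -116/41.
Residuals: 76/123, -73/123, -28/123, 166/123, -229/123, 88/123; SSR = 270/41.

SSR = 6.59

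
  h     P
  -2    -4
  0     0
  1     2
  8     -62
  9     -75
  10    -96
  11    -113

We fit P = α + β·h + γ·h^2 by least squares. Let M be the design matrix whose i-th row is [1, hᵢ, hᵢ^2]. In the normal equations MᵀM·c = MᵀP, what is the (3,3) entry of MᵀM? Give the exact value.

35315

Row 3 ↔ basis h^2, column 3 ↔ basis h^2, so (MᵀM)_{3,3} = Σᵢ (h^2)·(h^2) = (4)·(4) + (0)·(0) + (1)·(1) + (64)·(64) + (81)·(81) + (100)·(100) + (121)·(121) = 35315.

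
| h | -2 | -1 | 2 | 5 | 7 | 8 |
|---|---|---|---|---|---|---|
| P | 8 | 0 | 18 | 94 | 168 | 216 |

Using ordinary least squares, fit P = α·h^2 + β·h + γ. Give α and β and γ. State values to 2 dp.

Forming AᵀA = [[7155, 979, 147]; [979, 147, 19]; [147, 19, 6]] and AᵀP = [24510, 3394, 504]ᵀ gives AᵀA·[α, β, γ]ᵀ = AᵀP.
Inverting the 3×3 Gram matrix, [α, β, γ]ᵀ = [66397/22440, 24001/7480, 3778/2805]ᵀ.

α = 2.96, β = 3.21, γ = 1.35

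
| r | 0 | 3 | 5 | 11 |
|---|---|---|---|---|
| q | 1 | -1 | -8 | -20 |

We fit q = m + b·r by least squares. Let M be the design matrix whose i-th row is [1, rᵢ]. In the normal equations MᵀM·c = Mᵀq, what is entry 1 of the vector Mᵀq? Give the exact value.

-28

Entry 1 ↔ basis 1, so (Mᵀq)_{1} = Σᵢ qᵢ = (1)·(1) + (1)·(-1) + (1)·(-8) + (1)·(-20) = -28.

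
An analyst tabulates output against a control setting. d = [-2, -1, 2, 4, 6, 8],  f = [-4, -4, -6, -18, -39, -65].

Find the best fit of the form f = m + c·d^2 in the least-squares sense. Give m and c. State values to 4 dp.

m = -1.9293, c = -0.9954

Entries of XᵀX: Σ1 = 6, Σd^2 = 125, Σd^2·d^2 = 5681.
For Xᵀf: Σf = -136, Σd^2·f = -5896.
Δ = 6·5681 − 125² = 18461.
m = ((-136)·5681 − 125·(-5896))/18461 = -35616/18461; c = (6·(-5896) − 125·(-136))/18461 = -18376/18461.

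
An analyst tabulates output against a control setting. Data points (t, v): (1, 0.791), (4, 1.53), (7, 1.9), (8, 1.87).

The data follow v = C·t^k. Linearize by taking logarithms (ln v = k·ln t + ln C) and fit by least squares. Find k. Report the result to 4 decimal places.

k = 0.4304

Taking logs, ln v = k·ln t + ln C, so regress ln v on ln t.
AᵀA = [[10.0325, 5.4116]; [5.4116, 4]], rhs = [3.1401, 1.4586]ᵀ  (here Σln t = 5.4116, Σ(ln t)² = 10.0325, Σln v = 1.4586, Σln t·ln v = 3.1401).
Solving (det = 10.8439): k = 0.43039, ln C = -0.21763.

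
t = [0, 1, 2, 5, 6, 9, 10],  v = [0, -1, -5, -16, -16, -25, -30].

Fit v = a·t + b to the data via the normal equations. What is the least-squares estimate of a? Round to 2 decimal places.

a = -2.99

With design matrix M, MᵀM = [[247, 33]; [33, 7]] and Mᵀv = [-712, -93]ᵀ.
Eliminating b: 7·(row 1) − 33·(row 2) gives 640·a = 7·(-712) − 33·(-93) = -1915, so a = -383/128.
Then b = ((-93) − 33·(-383/128))/7 = 105/128.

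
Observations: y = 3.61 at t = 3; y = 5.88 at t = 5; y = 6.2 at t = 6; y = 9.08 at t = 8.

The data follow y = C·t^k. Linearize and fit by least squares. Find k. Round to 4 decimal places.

k = 0.9079

Linearized form: ln y = k·ln t + ln C. From the 4 transformed points,
Σln t = 6.5793, Σ(ln t)² = 11.3317, Σln y = 7.0859, Σln t·ln y = 12.1181.
Equations: 11.3317·k + 6.5793·ln C = 12.1181;  6.5793·k + 4·ln C = 7.0859.
Slope k = (n·Σln t·ln y − Σln t·Σln y)/(n·Σ(ln t)² − (Σln t)²) = (4·12.1181 − 6.5793·7.0859)/2.0403 = 0.90790; ln C = (Σln y − k·Σln t)/n = 0.27814.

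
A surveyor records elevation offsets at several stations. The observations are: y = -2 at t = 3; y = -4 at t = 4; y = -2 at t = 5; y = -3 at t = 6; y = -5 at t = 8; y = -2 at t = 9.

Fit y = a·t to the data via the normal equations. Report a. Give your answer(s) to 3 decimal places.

a = -0.468

With design matrix M, MᵀM = [[231]] and Mᵀy = [-108]ᵀ.
a = (-108)/231 = -0.467532.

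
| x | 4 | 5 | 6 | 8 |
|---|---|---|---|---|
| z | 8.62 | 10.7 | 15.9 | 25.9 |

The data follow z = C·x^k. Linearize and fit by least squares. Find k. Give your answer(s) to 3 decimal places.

With ln zᵢ as the transformed response and ln xᵢ as the regressor:
Σln x = 6.8669, Σ(ln x)² = 12.0466, Σln z = 10.5449, Σln x·ln z = 18.5245.
Equations: 12.0466·k + 6.8669·ln C = 18.5245;  6.8669·k + 4·ln C = 10.5449.
Solving (det = 1.0316): k = 1.63550, ln C = -0.17150.

k = 1.636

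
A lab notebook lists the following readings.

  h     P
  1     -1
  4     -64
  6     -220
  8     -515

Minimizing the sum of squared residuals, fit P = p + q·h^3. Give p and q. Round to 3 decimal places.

Compute the Gram sums: Σ1 = 4, Σh^3 = 793, Σh^3·h^3 = 312897.
And ΣP = -800, Σh^3·P = -315297.
MᵀM·[p, q]ᵀ = MᵀP becomes [[4, 793]; [793, 312897]]·[p, q]ᵀ = [-800, -315297]ᵀ.
det = 4·312897 − 793² = 622739.
p = ((-800)·312897 − 793·(-315297))/622739 = -22083/47903; q = (4·(-315297) − 793·(-800))/622739 = -626788/622739.

p = -0.461, q = -1.007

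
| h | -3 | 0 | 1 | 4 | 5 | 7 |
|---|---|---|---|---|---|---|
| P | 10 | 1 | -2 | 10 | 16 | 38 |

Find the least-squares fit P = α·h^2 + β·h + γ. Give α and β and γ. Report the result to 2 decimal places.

α = 0.93, β = -1.02, γ = -0.89

Normal-equation sums: Σh^2·h^2 = 3364, Σh^2·h = 506, Σh^2 = 100, Σh·h = 100, Σh = 14, Σ1 = 6.
And Σh^2·P = 2510, Σh·P = 354, ΣP = 73.
Normal equations: [[3364, 506, 100]; [506, 100, 14]; [100, 14, 6]]·[α, β, γ]ᵀ = [2510, 354, 73]ᵀ.
Inverting the 3×3 Gram matrix, [α, β, γ]ᵀ = [55507/59910, -30679/29955, -17681/19970]ᵀ.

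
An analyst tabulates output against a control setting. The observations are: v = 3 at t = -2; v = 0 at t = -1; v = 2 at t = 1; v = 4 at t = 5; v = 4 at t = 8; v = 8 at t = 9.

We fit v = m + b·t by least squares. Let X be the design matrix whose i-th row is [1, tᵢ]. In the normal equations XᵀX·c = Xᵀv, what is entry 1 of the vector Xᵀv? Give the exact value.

21

Entry 1 ↔ basis 1, so (Xᵀv)_{1} = Σᵢ vᵢ = (1)·(3) + (1)·(0) + (1)·(2) + (1)·(4) + (1)·(4) + (1)·(8) = 21.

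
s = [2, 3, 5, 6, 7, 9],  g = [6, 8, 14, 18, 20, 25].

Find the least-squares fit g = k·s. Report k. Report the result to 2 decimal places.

k = 2.84

Sums needed: Σs·s = 204.
Moment sums: Σs·g = 579.
So AᵀA·[k]ᵀ = Aᵀg: [[204]]·[k]ᵀ = [579]ᵀ.
k = 579/204 = 2.83824.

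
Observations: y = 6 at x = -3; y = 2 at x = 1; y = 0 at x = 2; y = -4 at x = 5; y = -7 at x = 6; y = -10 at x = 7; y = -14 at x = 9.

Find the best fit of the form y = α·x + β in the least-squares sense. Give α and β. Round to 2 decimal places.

α = -1.68, β = 2.64

Sums needed: Σx·x = 205, Σx = 27, Σ1 = 7.
And Σx·y = -274, Σy = -27.
Eliminating β: 7·(row 1) − 27·(row 2) gives 706·α = 7·(-274) − 27·(-27) = -1189, so α = -1189/706.
Then β = ((-27) − 27·(-1189/706))/7 = 1863/706.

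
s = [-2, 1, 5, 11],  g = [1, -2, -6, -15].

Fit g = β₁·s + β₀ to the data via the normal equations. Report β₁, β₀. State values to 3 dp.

β₁ = -1.230, β₀ = -0.889

The normal system MᵀM·[β₁, β₀]ᵀ = Mᵀg is [[151, 15]; [15, 4]]·[β₁, β₀]ᵀ = [-199, -22]ᵀ.
Eliminating β₀: 4·(row 1) − 15·(row 2) gives 379·β₁ = 4·(-199) − 15·(-22) = -466, so β₁ = -466/379.
Then β₀ = ((-22) − 15·(-466/379))/4 = -337/379.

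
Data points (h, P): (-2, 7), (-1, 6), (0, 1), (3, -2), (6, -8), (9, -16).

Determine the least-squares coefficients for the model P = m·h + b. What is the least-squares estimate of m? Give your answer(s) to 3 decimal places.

m = -2.011

Entries of XᵀX: Σh·h = 131, Σh = 15, Σ1 = 6.
Moment sums: Σh·P = -218, ΣP = -12.
XᵀX·[m, b]ᵀ = XᵀP becomes [[131, 15]; [15, 6]]·[m, b]ᵀ = [-218, -12]ᵀ.
Determinant 131·6 − 15² = 561.
m = ((-218)·6 − 15·(-12))/561 = -376/187; b = (131·(-12) − 15·(-218))/561 = 566/187.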